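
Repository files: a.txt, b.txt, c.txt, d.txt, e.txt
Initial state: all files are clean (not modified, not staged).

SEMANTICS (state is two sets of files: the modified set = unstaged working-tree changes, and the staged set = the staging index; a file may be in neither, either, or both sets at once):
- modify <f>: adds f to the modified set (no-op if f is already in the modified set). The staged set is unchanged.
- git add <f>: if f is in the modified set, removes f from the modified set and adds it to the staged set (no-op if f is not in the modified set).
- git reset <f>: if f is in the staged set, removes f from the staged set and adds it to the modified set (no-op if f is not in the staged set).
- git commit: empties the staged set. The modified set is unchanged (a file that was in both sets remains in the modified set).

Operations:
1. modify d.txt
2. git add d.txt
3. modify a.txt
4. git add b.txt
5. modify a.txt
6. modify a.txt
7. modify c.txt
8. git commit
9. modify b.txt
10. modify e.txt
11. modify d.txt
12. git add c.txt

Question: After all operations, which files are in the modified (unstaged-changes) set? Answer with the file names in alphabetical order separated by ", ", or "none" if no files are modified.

Answer: a.txt, b.txt, d.txt, e.txt

Derivation:
After op 1 (modify d.txt): modified={d.txt} staged={none}
After op 2 (git add d.txt): modified={none} staged={d.txt}
After op 3 (modify a.txt): modified={a.txt} staged={d.txt}
After op 4 (git add b.txt): modified={a.txt} staged={d.txt}
After op 5 (modify a.txt): modified={a.txt} staged={d.txt}
After op 6 (modify a.txt): modified={a.txt} staged={d.txt}
After op 7 (modify c.txt): modified={a.txt, c.txt} staged={d.txt}
After op 8 (git commit): modified={a.txt, c.txt} staged={none}
After op 9 (modify b.txt): modified={a.txt, b.txt, c.txt} staged={none}
After op 10 (modify e.txt): modified={a.txt, b.txt, c.txt, e.txt} staged={none}
After op 11 (modify d.txt): modified={a.txt, b.txt, c.txt, d.txt, e.txt} staged={none}
After op 12 (git add c.txt): modified={a.txt, b.txt, d.txt, e.txt} staged={c.txt}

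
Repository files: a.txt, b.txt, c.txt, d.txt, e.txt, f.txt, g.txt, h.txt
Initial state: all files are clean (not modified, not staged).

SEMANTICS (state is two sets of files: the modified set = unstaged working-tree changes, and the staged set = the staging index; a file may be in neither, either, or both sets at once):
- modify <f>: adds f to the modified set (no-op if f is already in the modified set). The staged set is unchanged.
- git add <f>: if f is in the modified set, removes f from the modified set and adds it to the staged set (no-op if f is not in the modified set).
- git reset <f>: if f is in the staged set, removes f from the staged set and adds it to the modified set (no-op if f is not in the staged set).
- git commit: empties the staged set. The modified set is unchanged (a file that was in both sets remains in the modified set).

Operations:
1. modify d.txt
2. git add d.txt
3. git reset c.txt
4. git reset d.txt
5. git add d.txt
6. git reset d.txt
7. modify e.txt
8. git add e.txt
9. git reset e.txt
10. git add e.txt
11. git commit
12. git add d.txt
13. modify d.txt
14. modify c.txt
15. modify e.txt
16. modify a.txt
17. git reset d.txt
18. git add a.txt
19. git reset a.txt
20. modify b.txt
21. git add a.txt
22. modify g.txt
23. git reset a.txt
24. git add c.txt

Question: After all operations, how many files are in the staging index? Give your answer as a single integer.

After op 1 (modify d.txt): modified={d.txt} staged={none}
After op 2 (git add d.txt): modified={none} staged={d.txt}
After op 3 (git reset c.txt): modified={none} staged={d.txt}
After op 4 (git reset d.txt): modified={d.txt} staged={none}
After op 5 (git add d.txt): modified={none} staged={d.txt}
After op 6 (git reset d.txt): modified={d.txt} staged={none}
After op 7 (modify e.txt): modified={d.txt, e.txt} staged={none}
After op 8 (git add e.txt): modified={d.txt} staged={e.txt}
After op 9 (git reset e.txt): modified={d.txt, e.txt} staged={none}
After op 10 (git add e.txt): modified={d.txt} staged={e.txt}
After op 11 (git commit): modified={d.txt} staged={none}
After op 12 (git add d.txt): modified={none} staged={d.txt}
After op 13 (modify d.txt): modified={d.txt} staged={d.txt}
After op 14 (modify c.txt): modified={c.txt, d.txt} staged={d.txt}
After op 15 (modify e.txt): modified={c.txt, d.txt, e.txt} staged={d.txt}
After op 16 (modify a.txt): modified={a.txt, c.txt, d.txt, e.txt} staged={d.txt}
After op 17 (git reset d.txt): modified={a.txt, c.txt, d.txt, e.txt} staged={none}
After op 18 (git add a.txt): modified={c.txt, d.txt, e.txt} staged={a.txt}
After op 19 (git reset a.txt): modified={a.txt, c.txt, d.txt, e.txt} staged={none}
After op 20 (modify b.txt): modified={a.txt, b.txt, c.txt, d.txt, e.txt} staged={none}
After op 21 (git add a.txt): modified={b.txt, c.txt, d.txt, e.txt} staged={a.txt}
After op 22 (modify g.txt): modified={b.txt, c.txt, d.txt, e.txt, g.txt} staged={a.txt}
After op 23 (git reset a.txt): modified={a.txt, b.txt, c.txt, d.txt, e.txt, g.txt} staged={none}
After op 24 (git add c.txt): modified={a.txt, b.txt, d.txt, e.txt, g.txt} staged={c.txt}
Final staged set: {c.txt} -> count=1

Answer: 1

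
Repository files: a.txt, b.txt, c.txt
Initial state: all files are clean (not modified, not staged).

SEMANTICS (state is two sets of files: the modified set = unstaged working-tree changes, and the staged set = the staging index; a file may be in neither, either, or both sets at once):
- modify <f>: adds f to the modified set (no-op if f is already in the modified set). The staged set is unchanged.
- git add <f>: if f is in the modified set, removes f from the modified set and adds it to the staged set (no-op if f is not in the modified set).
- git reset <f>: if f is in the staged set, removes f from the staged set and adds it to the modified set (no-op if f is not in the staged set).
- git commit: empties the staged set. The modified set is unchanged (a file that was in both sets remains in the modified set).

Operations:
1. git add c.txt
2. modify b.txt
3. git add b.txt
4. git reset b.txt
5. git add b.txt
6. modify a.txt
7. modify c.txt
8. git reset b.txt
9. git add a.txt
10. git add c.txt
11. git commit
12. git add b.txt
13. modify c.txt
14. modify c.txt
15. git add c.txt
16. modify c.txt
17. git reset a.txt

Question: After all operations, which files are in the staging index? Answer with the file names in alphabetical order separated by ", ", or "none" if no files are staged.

Answer: b.txt, c.txt

Derivation:
After op 1 (git add c.txt): modified={none} staged={none}
After op 2 (modify b.txt): modified={b.txt} staged={none}
After op 3 (git add b.txt): modified={none} staged={b.txt}
After op 4 (git reset b.txt): modified={b.txt} staged={none}
After op 5 (git add b.txt): modified={none} staged={b.txt}
After op 6 (modify a.txt): modified={a.txt} staged={b.txt}
After op 7 (modify c.txt): modified={a.txt, c.txt} staged={b.txt}
After op 8 (git reset b.txt): modified={a.txt, b.txt, c.txt} staged={none}
After op 9 (git add a.txt): modified={b.txt, c.txt} staged={a.txt}
After op 10 (git add c.txt): modified={b.txt} staged={a.txt, c.txt}
After op 11 (git commit): modified={b.txt} staged={none}
After op 12 (git add b.txt): modified={none} staged={b.txt}
After op 13 (modify c.txt): modified={c.txt} staged={b.txt}
After op 14 (modify c.txt): modified={c.txt} staged={b.txt}
After op 15 (git add c.txt): modified={none} staged={b.txt, c.txt}
After op 16 (modify c.txt): modified={c.txt} staged={b.txt, c.txt}
After op 17 (git reset a.txt): modified={c.txt} staged={b.txt, c.txt}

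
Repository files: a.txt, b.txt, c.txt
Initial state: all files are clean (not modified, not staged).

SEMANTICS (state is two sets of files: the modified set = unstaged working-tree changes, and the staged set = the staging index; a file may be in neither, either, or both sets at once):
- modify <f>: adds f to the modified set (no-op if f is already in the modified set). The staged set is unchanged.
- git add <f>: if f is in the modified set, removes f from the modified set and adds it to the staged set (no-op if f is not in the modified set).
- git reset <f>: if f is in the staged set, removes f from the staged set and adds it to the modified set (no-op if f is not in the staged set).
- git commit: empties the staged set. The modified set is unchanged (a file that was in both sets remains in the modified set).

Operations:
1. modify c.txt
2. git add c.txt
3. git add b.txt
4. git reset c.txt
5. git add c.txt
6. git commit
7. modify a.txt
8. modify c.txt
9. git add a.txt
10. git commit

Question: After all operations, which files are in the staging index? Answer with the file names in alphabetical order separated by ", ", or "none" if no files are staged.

Answer: none

Derivation:
After op 1 (modify c.txt): modified={c.txt} staged={none}
After op 2 (git add c.txt): modified={none} staged={c.txt}
After op 3 (git add b.txt): modified={none} staged={c.txt}
After op 4 (git reset c.txt): modified={c.txt} staged={none}
After op 5 (git add c.txt): modified={none} staged={c.txt}
After op 6 (git commit): modified={none} staged={none}
After op 7 (modify a.txt): modified={a.txt} staged={none}
After op 8 (modify c.txt): modified={a.txt, c.txt} staged={none}
After op 9 (git add a.txt): modified={c.txt} staged={a.txt}
After op 10 (git commit): modified={c.txt} staged={none}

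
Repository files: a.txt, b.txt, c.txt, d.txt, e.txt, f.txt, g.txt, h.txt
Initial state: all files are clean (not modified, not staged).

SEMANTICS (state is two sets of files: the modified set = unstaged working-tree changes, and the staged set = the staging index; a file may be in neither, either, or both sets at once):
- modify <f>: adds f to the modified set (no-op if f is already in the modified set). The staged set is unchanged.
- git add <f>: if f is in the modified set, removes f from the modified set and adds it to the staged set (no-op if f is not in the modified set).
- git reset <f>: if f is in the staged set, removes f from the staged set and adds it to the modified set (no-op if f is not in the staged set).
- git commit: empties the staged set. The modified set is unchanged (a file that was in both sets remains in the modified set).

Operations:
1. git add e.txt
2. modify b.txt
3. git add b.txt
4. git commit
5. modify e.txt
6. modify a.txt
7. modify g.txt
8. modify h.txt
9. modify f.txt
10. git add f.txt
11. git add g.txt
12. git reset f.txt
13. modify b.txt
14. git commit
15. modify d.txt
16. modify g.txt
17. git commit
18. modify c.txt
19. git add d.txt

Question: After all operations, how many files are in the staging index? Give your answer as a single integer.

After op 1 (git add e.txt): modified={none} staged={none}
After op 2 (modify b.txt): modified={b.txt} staged={none}
After op 3 (git add b.txt): modified={none} staged={b.txt}
After op 4 (git commit): modified={none} staged={none}
After op 5 (modify e.txt): modified={e.txt} staged={none}
After op 6 (modify a.txt): modified={a.txt, e.txt} staged={none}
After op 7 (modify g.txt): modified={a.txt, e.txt, g.txt} staged={none}
After op 8 (modify h.txt): modified={a.txt, e.txt, g.txt, h.txt} staged={none}
After op 9 (modify f.txt): modified={a.txt, e.txt, f.txt, g.txt, h.txt} staged={none}
After op 10 (git add f.txt): modified={a.txt, e.txt, g.txt, h.txt} staged={f.txt}
After op 11 (git add g.txt): modified={a.txt, e.txt, h.txt} staged={f.txt, g.txt}
After op 12 (git reset f.txt): modified={a.txt, e.txt, f.txt, h.txt} staged={g.txt}
After op 13 (modify b.txt): modified={a.txt, b.txt, e.txt, f.txt, h.txt} staged={g.txt}
After op 14 (git commit): modified={a.txt, b.txt, e.txt, f.txt, h.txt} staged={none}
After op 15 (modify d.txt): modified={a.txt, b.txt, d.txt, e.txt, f.txt, h.txt} staged={none}
After op 16 (modify g.txt): modified={a.txt, b.txt, d.txt, e.txt, f.txt, g.txt, h.txt} staged={none}
After op 17 (git commit): modified={a.txt, b.txt, d.txt, e.txt, f.txt, g.txt, h.txt} staged={none}
After op 18 (modify c.txt): modified={a.txt, b.txt, c.txt, d.txt, e.txt, f.txt, g.txt, h.txt} staged={none}
After op 19 (git add d.txt): modified={a.txt, b.txt, c.txt, e.txt, f.txt, g.txt, h.txt} staged={d.txt}
Final staged set: {d.txt} -> count=1

Answer: 1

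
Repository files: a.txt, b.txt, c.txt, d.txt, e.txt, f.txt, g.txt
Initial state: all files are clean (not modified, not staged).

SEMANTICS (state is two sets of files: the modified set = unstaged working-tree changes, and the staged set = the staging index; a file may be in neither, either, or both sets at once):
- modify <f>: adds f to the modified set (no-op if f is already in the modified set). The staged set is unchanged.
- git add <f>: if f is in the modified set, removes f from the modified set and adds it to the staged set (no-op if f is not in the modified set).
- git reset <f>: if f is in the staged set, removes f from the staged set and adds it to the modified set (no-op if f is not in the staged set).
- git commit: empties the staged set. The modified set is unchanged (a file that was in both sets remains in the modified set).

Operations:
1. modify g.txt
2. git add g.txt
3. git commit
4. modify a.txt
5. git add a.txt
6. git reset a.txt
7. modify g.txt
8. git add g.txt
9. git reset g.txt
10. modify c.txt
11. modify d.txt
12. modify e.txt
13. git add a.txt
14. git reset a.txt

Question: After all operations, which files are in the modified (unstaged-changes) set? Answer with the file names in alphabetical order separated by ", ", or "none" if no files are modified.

After op 1 (modify g.txt): modified={g.txt} staged={none}
After op 2 (git add g.txt): modified={none} staged={g.txt}
After op 3 (git commit): modified={none} staged={none}
After op 4 (modify a.txt): modified={a.txt} staged={none}
After op 5 (git add a.txt): modified={none} staged={a.txt}
After op 6 (git reset a.txt): modified={a.txt} staged={none}
After op 7 (modify g.txt): modified={a.txt, g.txt} staged={none}
After op 8 (git add g.txt): modified={a.txt} staged={g.txt}
After op 9 (git reset g.txt): modified={a.txt, g.txt} staged={none}
After op 10 (modify c.txt): modified={a.txt, c.txt, g.txt} staged={none}
After op 11 (modify d.txt): modified={a.txt, c.txt, d.txt, g.txt} staged={none}
After op 12 (modify e.txt): modified={a.txt, c.txt, d.txt, e.txt, g.txt} staged={none}
After op 13 (git add a.txt): modified={c.txt, d.txt, e.txt, g.txt} staged={a.txt}
After op 14 (git reset a.txt): modified={a.txt, c.txt, d.txt, e.txt, g.txt} staged={none}

Answer: a.txt, c.txt, d.txt, e.txt, g.txt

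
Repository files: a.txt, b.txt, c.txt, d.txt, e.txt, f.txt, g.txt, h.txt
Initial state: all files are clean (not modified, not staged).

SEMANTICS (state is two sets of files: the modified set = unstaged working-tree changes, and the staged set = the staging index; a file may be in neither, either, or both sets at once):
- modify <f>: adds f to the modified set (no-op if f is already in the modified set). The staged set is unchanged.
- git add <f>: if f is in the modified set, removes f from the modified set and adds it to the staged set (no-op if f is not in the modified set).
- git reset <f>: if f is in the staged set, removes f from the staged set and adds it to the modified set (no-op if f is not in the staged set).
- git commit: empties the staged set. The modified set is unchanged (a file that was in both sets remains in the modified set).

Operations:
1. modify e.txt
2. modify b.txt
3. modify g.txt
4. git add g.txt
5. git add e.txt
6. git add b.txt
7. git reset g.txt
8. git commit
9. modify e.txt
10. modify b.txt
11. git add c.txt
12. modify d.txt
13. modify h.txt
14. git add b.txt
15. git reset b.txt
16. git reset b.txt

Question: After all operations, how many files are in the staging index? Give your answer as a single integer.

After op 1 (modify e.txt): modified={e.txt} staged={none}
After op 2 (modify b.txt): modified={b.txt, e.txt} staged={none}
After op 3 (modify g.txt): modified={b.txt, e.txt, g.txt} staged={none}
After op 4 (git add g.txt): modified={b.txt, e.txt} staged={g.txt}
After op 5 (git add e.txt): modified={b.txt} staged={e.txt, g.txt}
After op 6 (git add b.txt): modified={none} staged={b.txt, e.txt, g.txt}
After op 7 (git reset g.txt): modified={g.txt} staged={b.txt, e.txt}
After op 8 (git commit): modified={g.txt} staged={none}
After op 9 (modify e.txt): modified={e.txt, g.txt} staged={none}
After op 10 (modify b.txt): modified={b.txt, e.txt, g.txt} staged={none}
After op 11 (git add c.txt): modified={b.txt, e.txt, g.txt} staged={none}
After op 12 (modify d.txt): modified={b.txt, d.txt, e.txt, g.txt} staged={none}
After op 13 (modify h.txt): modified={b.txt, d.txt, e.txt, g.txt, h.txt} staged={none}
After op 14 (git add b.txt): modified={d.txt, e.txt, g.txt, h.txt} staged={b.txt}
After op 15 (git reset b.txt): modified={b.txt, d.txt, e.txt, g.txt, h.txt} staged={none}
After op 16 (git reset b.txt): modified={b.txt, d.txt, e.txt, g.txt, h.txt} staged={none}
Final staged set: {none} -> count=0

Answer: 0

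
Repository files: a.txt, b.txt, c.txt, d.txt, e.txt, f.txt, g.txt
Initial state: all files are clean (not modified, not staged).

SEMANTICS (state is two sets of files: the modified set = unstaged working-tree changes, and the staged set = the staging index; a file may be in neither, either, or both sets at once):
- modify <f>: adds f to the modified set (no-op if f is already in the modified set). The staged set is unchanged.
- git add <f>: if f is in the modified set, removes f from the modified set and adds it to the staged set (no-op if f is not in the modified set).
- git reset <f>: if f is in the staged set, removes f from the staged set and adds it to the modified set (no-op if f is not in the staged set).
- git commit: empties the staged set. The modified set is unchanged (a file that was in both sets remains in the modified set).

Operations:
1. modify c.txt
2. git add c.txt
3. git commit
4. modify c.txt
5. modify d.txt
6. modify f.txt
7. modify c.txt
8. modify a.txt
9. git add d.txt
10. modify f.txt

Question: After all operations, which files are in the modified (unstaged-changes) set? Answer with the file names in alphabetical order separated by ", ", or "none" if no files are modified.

Answer: a.txt, c.txt, f.txt

Derivation:
After op 1 (modify c.txt): modified={c.txt} staged={none}
After op 2 (git add c.txt): modified={none} staged={c.txt}
After op 3 (git commit): modified={none} staged={none}
After op 4 (modify c.txt): modified={c.txt} staged={none}
After op 5 (modify d.txt): modified={c.txt, d.txt} staged={none}
After op 6 (modify f.txt): modified={c.txt, d.txt, f.txt} staged={none}
After op 7 (modify c.txt): modified={c.txt, d.txt, f.txt} staged={none}
After op 8 (modify a.txt): modified={a.txt, c.txt, d.txt, f.txt} staged={none}
After op 9 (git add d.txt): modified={a.txt, c.txt, f.txt} staged={d.txt}
After op 10 (modify f.txt): modified={a.txt, c.txt, f.txt} staged={d.txt}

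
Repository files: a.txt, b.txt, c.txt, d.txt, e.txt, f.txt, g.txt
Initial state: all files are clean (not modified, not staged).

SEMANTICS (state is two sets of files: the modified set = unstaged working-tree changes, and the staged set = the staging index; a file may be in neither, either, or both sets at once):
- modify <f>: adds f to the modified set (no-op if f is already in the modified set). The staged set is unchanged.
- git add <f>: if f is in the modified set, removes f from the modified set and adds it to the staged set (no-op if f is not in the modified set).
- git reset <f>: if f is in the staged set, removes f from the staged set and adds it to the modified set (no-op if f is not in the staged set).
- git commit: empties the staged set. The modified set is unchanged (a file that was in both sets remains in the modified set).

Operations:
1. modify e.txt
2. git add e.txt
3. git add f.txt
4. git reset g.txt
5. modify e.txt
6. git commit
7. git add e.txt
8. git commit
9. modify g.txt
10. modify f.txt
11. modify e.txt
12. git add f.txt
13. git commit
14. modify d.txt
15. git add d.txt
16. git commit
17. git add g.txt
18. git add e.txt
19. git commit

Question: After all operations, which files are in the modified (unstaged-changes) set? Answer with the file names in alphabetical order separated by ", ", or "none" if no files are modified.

Answer: none

Derivation:
After op 1 (modify e.txt): modified={e.txt} staged={none}
After op 2 (git add e.txt): modified={none} staged={e.txt}
After op 3 (git add f.txt): modified={none} staged={e.txt}
After op 4 (git reset g.txt): modified={none} staged={e.txt}
After op 5 (modify e.txt): modified={e.txt} staged={e.txt}
After op 6 (git commit): modified={e.txt} staged={none}
After op 7 (git add e.txt): modified={none} staged={e.txt}
After op 8 (git commit): modified={none} staged={none}
After op 9 (modify g.txt): modified={g.txt} staged={none}
After op 10 (modify f.txt): modified={f.txt, g.txt} staged={none}
After op 11 (modify e.txt): modified={e.txt, f.txt, g.txt} staged={none}
After op 12 (git add f.txt): modified={e.txt, g.txt} staged={f.txt}
After op 13 (git commit): modified={e.txt, g.txt} staged={none}
After op 14 (modify d.txt): modified={d.txt, e.txt, g.txt} staged={none}
After op 15 (git add d.txt): modified={e.txt, g.txt} staged={d.txt}
After op 16 (git commit): modified={e.txt, g.txt} staged={none}
After op 17 (git add g.txt): modified={e.txt} staged={g.txt}
After op 18 (git add e.txt): modified={none} staged={e.txt, g.txt}
After op 19 (git commit): modified={none} staged={none}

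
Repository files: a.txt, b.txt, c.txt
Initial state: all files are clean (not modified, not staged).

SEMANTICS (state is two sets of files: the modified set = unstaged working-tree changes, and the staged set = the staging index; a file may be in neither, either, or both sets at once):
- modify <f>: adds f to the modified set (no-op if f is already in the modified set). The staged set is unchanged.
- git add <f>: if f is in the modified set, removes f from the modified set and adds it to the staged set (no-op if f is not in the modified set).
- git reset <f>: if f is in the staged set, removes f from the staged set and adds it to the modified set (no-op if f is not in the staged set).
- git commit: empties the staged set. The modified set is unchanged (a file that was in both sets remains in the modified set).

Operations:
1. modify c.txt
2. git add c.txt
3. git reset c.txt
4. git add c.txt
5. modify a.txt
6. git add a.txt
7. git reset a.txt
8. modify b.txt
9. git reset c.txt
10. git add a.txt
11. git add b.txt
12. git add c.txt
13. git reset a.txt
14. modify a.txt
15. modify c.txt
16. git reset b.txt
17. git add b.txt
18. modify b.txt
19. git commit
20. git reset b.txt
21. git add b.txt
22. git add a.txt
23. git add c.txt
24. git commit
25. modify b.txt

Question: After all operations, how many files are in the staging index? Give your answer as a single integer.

After op 1 (modify c.txt): modified={c.txt} staged={none}
After op 2 (git add c.txt): modified={none} staged={c.txt}
After op 3 (git reset c.txt): modified={c.txt} staged={none}
After op 4 (git add c.txt): modified={none} staged={c.txt}
After op 5 (modify a.txt): modified={a.txt} staged={c.txt}
After op 6 (git add a.txt): modified={none} staged={a.txt, c.txt}
After op 7 (git reset a.txt): modified={a.txt} staged={c.txt}
After op 8 (modify b.txt): modified={a.txt, b.txt} staged={c.txt}
After op 9 (git reset c.txt): modified={a.txt, b.txt, c.txt} staged={none}
After op 10 (git add a.txt): modified={b.txt, c.txt} staged={a.txt}
After op 11 (git add b.txt): modified={c.txt} staged={a.txt, b.txt}
After op 12 (git add c.txt): modified={none} staged={a.txt, b.txt, c.txt}
After op 13 (git reset a.txt): modified={a.txt} staged={b.txt, c.txt}
After op 14 (modify a.txt): modified={a.txt} staged={b.txt, c.txt}
After op 15 (modify c.txt): modified={a.txt, c.txt} staged={b.txt, c.txt}
After op 16 (git reset b.txt): modified={a.txt, b.txt, c.txt} staged={c.txt}
After op 17 (git add b.txt): modified={a.txt, c.txt} staged={b.txt, c.txt}
After op 18 (modify b.txt): modified={a.txt, b.txt, c.txt} staged={b.txt, c.txt}
After op 19 (git commit): modified={a.txt, b.txt, c.txt} staged={none}
After op 20 (git reset b.txt): modified={a.txt, b.txt, c.txt} staged={none}
After op 21 (git add b.txt): modified={a.txt, c.txt} staged={b.txt}
After op 22 (git add a.txt): modified={c.txt} staged={a.txt, b.txt}
After op 23 (git add c.txt): modified={none} staged={a.txt, b.txt, c.txt}
After op 24 (git commit): modified={none} staged={none}
After op 25 (modify b.txt): modified={b.txt} staged={none}
Final staged set: {none} -> count=0

Answer: 0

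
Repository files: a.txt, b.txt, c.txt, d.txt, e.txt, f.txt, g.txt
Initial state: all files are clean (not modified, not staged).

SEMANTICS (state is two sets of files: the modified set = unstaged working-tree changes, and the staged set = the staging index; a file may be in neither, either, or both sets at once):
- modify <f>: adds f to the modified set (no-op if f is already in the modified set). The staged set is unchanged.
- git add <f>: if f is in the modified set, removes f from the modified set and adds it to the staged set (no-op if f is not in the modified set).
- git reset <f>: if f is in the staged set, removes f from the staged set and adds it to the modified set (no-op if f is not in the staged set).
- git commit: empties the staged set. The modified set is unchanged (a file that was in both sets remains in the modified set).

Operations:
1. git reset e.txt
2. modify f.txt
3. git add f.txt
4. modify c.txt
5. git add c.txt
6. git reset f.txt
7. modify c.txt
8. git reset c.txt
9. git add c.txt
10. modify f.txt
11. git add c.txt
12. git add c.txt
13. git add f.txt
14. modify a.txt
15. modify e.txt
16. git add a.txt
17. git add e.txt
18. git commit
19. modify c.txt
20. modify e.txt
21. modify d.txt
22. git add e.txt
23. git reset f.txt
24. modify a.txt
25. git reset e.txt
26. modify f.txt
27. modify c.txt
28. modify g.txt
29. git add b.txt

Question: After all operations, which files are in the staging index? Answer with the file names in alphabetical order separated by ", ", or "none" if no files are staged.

After op 1 (git reset e.txt): modified={none} staged={none}
After op 2 (modify f.txt): modified={f.txt} staged={none}
After op 3 (git add f.txt): modified={none} staged={f.txt}
After op 4 (modify c.txt): modified={c.txt} staged={f.txt}
After op 5 (git add c.txt): modified={none} staged={c.txt, f.txt}
After op 6 (git reset f.txt): modified={f.txt} staged={c.txt}
After op 7 (modify c.txt): modified={c.txt, f.txt} staged={c.txt}
After op 8 (git reset c.txt): modified={c.txt, f.txt} staged={none}
After op 9 (git add c.txt): modified={f.txt} staged={c.txt}
After op 10 (modify f.txt): modified={f.txt} staged={c.txt}
After op 11 (git add c.txt): modified={f.txt} staged={c.txt}
After op 12 (git add c.txt): modified={f.txt} staged={c.txt}
After op 13 (git add f.txt): modified={none} staged={c.txt, f.txt}
After op 14 (modify a.txt): modified={a.txt} staged={c.txt, f.txt}
After op 15 (modify e.txt): modified={a.txt, e.txt} staged={c.txt, f.txt}
After op 16 (git add a.txt): modified={e.txt} staged={a.txt, c.txt, f.txt}
After op 17 (git add e.txt): modified={none} staged={a.txt, c.txt, e.txt, f.txt}
After op 18 (git commit): modified={none} staged={none}
After op 19 (modify c.txt): modified={c.txt} staged={none}
After op 20 (modify e.txt): modified={c.txt, e.txt} staged={none}
After op 21 (modify d.txt): modified={c.txt, d.txt, e.txt} staged={none}
After op 22 (git add e.txt): modified={c.txt, d.txt} staged={e.txt}
After op 23 (git reset f.txt): modified={c.txt, d.txt} staged={e.txt}
After op 24 (modify a.txt): modified={a.txt, c.txt, d.txt} staged={e.txt}
After op 25 (git reset e.txt): modified={a.txt, c.txt, d.txt, e.txt} staged={none}
After op 26 (modify f.txt): modified={a.txt, c.txt, d.txt, e.txt, f.txt} staged={none}
After op 27 (modify c.txt): modified={a.txt, c.txt, d.txt, e.txt, f.txt} staged={none}
After op 28 (modify g.txt): modified={a.txt, c.txt, d.txt, e.txt, f.txt, g.txt} staged={none}
After op 29 (git add b.txt): modified={a.txt, c.txt, d.txt, e.txt, f.txt, g.txt} staged={none}

Answer: none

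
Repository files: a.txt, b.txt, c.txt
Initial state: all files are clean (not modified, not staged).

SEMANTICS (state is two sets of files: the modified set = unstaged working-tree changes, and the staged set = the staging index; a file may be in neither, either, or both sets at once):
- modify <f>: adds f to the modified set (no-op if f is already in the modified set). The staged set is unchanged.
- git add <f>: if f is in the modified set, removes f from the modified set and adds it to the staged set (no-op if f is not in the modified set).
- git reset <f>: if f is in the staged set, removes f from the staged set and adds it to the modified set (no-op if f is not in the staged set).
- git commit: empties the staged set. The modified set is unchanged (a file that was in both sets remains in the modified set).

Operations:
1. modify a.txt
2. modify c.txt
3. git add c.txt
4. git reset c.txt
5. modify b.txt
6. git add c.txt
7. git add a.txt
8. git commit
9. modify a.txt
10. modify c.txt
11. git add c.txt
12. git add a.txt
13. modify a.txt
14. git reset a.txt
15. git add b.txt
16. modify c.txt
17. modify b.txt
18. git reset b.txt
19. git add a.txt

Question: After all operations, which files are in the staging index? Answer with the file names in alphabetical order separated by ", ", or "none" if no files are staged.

After op 1 (modify a.txt): modified={a.txt} staged={none}
After op 2 (modify c.txt): modified={a.txt, c.txt} staged={none}
After op 3 (git add c.txt): modified={a.txt} staged={c.txt}
After op 4 (git reset c.txt): modified={a.txt, c.txt} staged={none}
After op 5 (modify b.txt): modified={a.txt, b.txt, c.txt} staged={none}
After op 6 (git add c.txt): modified={a.txt, b.txt} staged={c.txt}
After op 7 (git add a.txt): modified={b.txt} staged={a.txt, c.txt}
After op 8 (git commit): modified={b.txt} staged={none}
After op 9 (modify a.txt): modified={a.txt, b.txt} staged={none}
After op 10 (modify c.txt): modified={a.txt, b.txt, c.txt} staged={none}
After op 11 (git add c.txt): modified={a.txt, b.txt} staged={c.txt}
After op 12 (git add a.txt): modified={b.txt} staged={a.txt, c.txt}
After op 13 (modify a.txt): modified={a.txt, b.txt} staged={a.txt, c.txt}
After op 14 (git reset a.txt): modified={a.txt, b.txt} staged={c.txt}
After op 15 (git add b.txt): modified={a.txt} staged={b.txt, c.txt}
After op 16 (modify c.txt): modified={a.txt, c.txt} staged={b.txt, c.txt}
After op 17 (modify b.txt): modified={a.txt, b.txt, c.txt} staged={b.txt, c.txt}
After op 18 (git reset b.txt): modified={a.txt, b.txt, c.txt} staged={c.txt}
After op 19 (git add a.txt): modified={b.txt, c.txt} staged={a.txt, c.txt}

Answer: a.txt, c.txt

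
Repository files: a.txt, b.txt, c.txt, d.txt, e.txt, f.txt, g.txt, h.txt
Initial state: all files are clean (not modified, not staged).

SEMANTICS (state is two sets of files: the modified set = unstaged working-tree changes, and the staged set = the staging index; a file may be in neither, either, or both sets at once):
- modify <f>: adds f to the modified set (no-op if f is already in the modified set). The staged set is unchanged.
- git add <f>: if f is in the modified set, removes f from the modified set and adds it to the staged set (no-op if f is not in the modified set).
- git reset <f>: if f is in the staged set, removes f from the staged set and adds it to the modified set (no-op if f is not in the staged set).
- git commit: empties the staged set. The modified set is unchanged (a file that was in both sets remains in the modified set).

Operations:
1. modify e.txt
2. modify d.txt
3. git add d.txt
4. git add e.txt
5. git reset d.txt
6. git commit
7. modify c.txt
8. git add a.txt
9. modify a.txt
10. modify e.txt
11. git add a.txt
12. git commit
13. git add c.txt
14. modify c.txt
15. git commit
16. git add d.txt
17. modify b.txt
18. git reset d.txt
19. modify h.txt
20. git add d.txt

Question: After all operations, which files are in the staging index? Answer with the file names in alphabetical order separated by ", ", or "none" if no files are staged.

After op 1 (modify e.txt): modified={e.txt} staged={none}
After op 2 (modify d.txt): modified={d.txt, e.txt} staged={none}
After op 3 (git add d.txt): modified={e.txt} staged={d.txt}
After op 4 (git add e.txt): modified={none} staged={d.txt, e.txt}
After op 5 (git reset d.txt): modified={d.txt} staged={e.txt}
After op 6 (git commit): modified={d.txt} staged={none}
After op 7 (modify c.txt): modified={c.txt, d.txt} staged={none}
After op 8 (git add a.txt): modified={c.txt, d.txt} staged={none}
After op 9 (modify a.txt): modified={a.txt, c.txt, d.txt} staged={none}
After op 10 (modify e.txt): modified={a.txt, c.txt, d.txt, e.txt} staged={none}
After op 11 (git add a.txt): modified={c.txt, d.txt, e.txt} staged={a.txt}
After op 12 (git commit): modified={c.txt, d.txt, e.txt} staged={none}
After op 13 (git add c.txt): modified={d.txt, e.txt} staged={c.txt}
After op 14 (modify c.txt): modified={c.txt, d.txt, e.txt} staged={c.txt}
After op 15 (git commit): modified={c.txt, d.txt, e.txt} staged={none}
After op 16 (git add d.txt): modified={c.txt, e.txt} staged={d.txt}
After op 17 (modify b.txt): modified={b.txt, c.txt, e.txt} staged={d.txt}
After op 18 (git reset d.txt): modified={b.txt, c.txt, d.txt, e.txt} staged={none}
After op 19 (modify h.txt): modified={b.txt, c.txt, d.txt, e.txt, h.txt} staged={none}
After op 20 (git add d.txt): modified={b.txt, c.txt, e.txt, h.txt} staged={d.txt}

Answer: d.txt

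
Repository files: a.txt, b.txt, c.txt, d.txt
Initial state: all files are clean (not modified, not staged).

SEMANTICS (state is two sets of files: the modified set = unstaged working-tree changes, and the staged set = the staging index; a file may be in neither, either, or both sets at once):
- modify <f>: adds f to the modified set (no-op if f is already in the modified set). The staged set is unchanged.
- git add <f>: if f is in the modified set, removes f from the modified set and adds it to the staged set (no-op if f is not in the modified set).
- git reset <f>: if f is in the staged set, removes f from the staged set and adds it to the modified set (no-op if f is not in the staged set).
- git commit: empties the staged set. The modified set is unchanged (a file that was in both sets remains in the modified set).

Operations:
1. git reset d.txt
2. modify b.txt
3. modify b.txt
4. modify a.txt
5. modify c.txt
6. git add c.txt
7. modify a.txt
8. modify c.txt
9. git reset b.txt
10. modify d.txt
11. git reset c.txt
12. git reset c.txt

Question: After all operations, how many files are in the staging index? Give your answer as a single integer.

After op 1 (git reset d.txt): modified={none} staged={none}
After op 2 (modify b.txt): modified={b.txt} staged={none}
After op 3 (modify b.txt): modified={b.txt} staged={none}
After op 4 (modify a.txt): modified={a.txt, b.txt} staged={none}
After op 5 (modify c.txt): modified={a.txt, b.txt, c.txt} staged={none}
After op 6 (git add c.txt): modified={a.txt, b.txt} staged={c.txt}
After op 7 (modify a.txt): modified={a.txt, b.txt} staged={c.txt}
After op 8 (modify c.txt): modified={a.txt, b.txt, c.txt} staged={c.txt}
After op 9 (git reset b.txt): modified={a.txt, b.txt, c.txt} staged={c.txt}
After op 10 (modify d.txt): modified={a.txt, b.txt, c.txt, d.txt} staged={c.txt}
After op 11 (git reset c.txt): modified={a.txt, b.txt, c.txt, d.txt} staged={none}
After op 12 (git reset c.txt): modified={a.txt, b.txt, c.txt, d.txt} staged={none}
Final staged set: {none} -> count=0

Answer: 0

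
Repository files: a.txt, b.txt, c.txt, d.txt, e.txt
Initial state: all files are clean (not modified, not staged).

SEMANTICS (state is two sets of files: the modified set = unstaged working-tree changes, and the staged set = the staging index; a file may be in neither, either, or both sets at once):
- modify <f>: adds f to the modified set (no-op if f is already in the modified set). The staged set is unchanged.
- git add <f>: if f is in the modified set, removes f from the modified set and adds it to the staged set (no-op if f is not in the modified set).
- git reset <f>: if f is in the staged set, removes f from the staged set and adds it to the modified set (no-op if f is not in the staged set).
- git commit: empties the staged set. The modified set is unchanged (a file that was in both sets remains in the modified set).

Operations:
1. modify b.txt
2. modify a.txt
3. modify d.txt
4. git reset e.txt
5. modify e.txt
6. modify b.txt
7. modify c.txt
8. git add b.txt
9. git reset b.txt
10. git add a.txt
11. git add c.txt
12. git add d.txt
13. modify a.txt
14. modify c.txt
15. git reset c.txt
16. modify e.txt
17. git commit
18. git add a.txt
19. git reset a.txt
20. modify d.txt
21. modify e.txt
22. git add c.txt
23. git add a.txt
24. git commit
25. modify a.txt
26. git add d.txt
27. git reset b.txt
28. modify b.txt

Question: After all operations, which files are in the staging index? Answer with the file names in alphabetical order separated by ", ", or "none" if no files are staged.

Answer: d.txt

Derivation:
After op 1 (modify b.txt): modified={b.txt} staged={none}
After op 2 (modify a.txt): modified={a.txt, b.txt} staged={none}
After op 3 (modify d.txt): modified={a.txt, b.txt, d.txt} staged={none}
After op 4 (git reset e.txt): modified={a.txt, b.txt, d.txt} staged={none}
After op 5 (modify e.txt): modified={a.txt, b.txt, d.txt, e.txt} staged={none}
After op 6 (modify b.txt): modified={a.txt, b.txt, d.txt, e.txt} staged={none}
After op 7 (modify c.txt): modified={a.txt, b.txt, c.txt, d.txt, e.txt} staged={none}
After op 8 (git add b.txt): modified={a.txt, c.txt, d.txt, e.txt} staged={b.txt}
After op 9 (git reset b.txt): modified={a.txt, b.txt, c.txt, d.txt, e.txt} staged={none}
After op 10 (git add a.txt): modified={b.txt, c.txt, d.txt, e.txt} staged={a.txt}
After op 11 (git add c.txt): modified={b.txt, d.txt, e.txt} staged={a.txt, c.txt}
After op 12 (git add d.txt): modified={b.txt, e.txt} staged={a.txt, c.txt, d.txt}
After op 13 (modify a.txt): modified={a.txt, b.txt, e.txt} staged={a.txt, c.txt, d.txt}
After op 14 (modify c.txt): modified={a.txt, b.txt, c.txt, e.txt} staged={a.txt, c.txt, d.txt}
After op 15 (git reset c.txt): modified={a.txt, b.txt, c.txt, e.txt} staged={a.txt, d.txt}
After op 16 (modify e.txt): modified={a.txt, b.txt, c.txt, e.txt} staged={a.txt, d.txt}
After op 17 (git commit): modified={a.txt, b.txt, c.txt, e.txt} staged={none}
After op 18 (git add a.txt): modified={b.txt, c.txt, e.txt} staged={a.txt}
After op 19 (git reset a.txt): modified={a.txt, b.txt, c.txt, e.txt} staged={none}
After op 20 (modify d.txt): modified={a.txt, b.txt, c.txt, d.txt, e.txt} staged={none}
After op 21 (modify e.txt): modified={a.txt, b.txt, c.txt, d.txt, e.txt} staged={none}
After op 22 (git add c.txt): modified={a.txt, b.txt, d.txt, e.txt} staged={c.txt}
After op 23 (git add a.txt): modified={b.txt, d.txt, e.txt} staged={a.txt, c.txt}
After op 24 (git commit): modified={b.txt, d.txt, e.txt} staged={none}
After op 25 (modify a.txt): modified={a.txt, b.txt, d.txt, e.txt} staged={none}
After op 26 (git add d.txt): modified={a.txt, b.txt, e.txt} staged={d.txt}
After op 27 (git reset b.txt): modified={a.txt, b.txt, e.txt} staged={d.txt}
After op 28 (modify b.txt): modified={a.txt, b.txt, e.txt} staged={d.txt}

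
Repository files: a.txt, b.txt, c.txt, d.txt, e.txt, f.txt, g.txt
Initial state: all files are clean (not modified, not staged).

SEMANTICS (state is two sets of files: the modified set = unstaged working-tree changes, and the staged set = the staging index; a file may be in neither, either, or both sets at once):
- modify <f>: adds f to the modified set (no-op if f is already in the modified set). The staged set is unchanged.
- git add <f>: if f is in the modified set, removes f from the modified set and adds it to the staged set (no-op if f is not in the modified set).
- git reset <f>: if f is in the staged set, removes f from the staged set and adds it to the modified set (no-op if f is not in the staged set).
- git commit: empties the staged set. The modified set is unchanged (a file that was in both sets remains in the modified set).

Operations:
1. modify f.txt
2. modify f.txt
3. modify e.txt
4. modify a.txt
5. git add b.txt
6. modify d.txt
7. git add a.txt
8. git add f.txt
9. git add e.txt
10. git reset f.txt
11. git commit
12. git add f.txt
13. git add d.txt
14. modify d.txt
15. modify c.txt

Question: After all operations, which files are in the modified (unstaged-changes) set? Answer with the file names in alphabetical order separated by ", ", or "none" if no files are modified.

Answer: c.txt, d.txt

Derivation:
After op 1 (modify f.txt): modified={f.txt} staged={none}
After op 2 (modify f.txt): modified={f.txt} staged={none}
After op 3 (modify e.txt): modified={e.txt, f.txt} staged={none}
After op 4 (modify a.txt): modified={a.txt, e.txt, f.txt} staged={none}
After op 5 (git add b.txt): modified={a.txt, e.txt, f.txt} staged={none}
After op 6 (modify d.txt): modified={a.txt, d.txt, e.txt, f.txt} staged={none}
After op 7 (git add a.txt): modified={d.txt, e.txt, f.txt} staged={a.txt}
After op 8 (git add f.txt): modified={d.txt, e.txt} staged={a.txt, f.txt}
After op 9 (git add e.txt): modified={d.txt} staged={a.txt, e.txt, f.txt}
After op 10 (git reset f.txt): modified={d.txt, f.txt} staged={a.txt, e.txt}
After op 11 (git commit): modified={d.txt, f.txt} staged={none}
After op 12 (git add f.txt): modified={d.txt} staged={f.txt}
After op 13 (git add d.txt): modified={none} staged={d.txt, f.txt}
After op 14 (modify d.txt): modified={d.txt} staged={d.txt, f.txt}
After op 15 (modify c.txt): modified={c.txt, d.txt} staged={d.txt, f.txt}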